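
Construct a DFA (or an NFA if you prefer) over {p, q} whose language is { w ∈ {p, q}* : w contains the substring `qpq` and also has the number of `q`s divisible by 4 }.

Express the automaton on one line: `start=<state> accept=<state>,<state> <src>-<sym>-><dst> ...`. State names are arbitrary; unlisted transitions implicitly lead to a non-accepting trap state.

start=A accept=M A-p->A A-q->B B-p->C B-q->D C-p->E C-q->F D-p->G D-q->H E-p->E E-q->D F-p->F F-q->I G-p->J G-q->I H-p->K H-q->L I-p->I I-q->M J-p->J J-q->H K-p->N K-q->M L-p->O L-q->B M-p->M M-q->P N-p->N N-q->L O-p->A O-q->P P-p->P P-q->F

Handle the two conditions separately and then intersect. One (4 states) tracks whether and how much of `qpq` has been seen; the other (4 states) tracks the count of `q`s modulo 4. Each combined state is a pair, one component from each; accept when both components accept.
A 16-state machine:
       p  q 
>  A   A  B 
   B   C  D 
   C   E  F 
   D   G  H 
   E   E  D 
   F   F  I 
   G   J  I 
   H   K  L 
   I   I  M 
   J   J  H 
   K   N  M 
   L   O  B 
 * M   M  P 
   N   N  L 
   O   A  P 
   P   P  F 
(> = start, * = accepting)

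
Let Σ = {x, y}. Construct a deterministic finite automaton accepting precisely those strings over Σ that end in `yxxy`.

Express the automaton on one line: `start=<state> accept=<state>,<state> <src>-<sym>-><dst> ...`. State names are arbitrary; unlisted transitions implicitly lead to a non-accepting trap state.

start=q0 accept=q4 q0-x->q0 q0-y->q1 q1-x->q2 q1-y->q1 q2-x->q3 q2-y->q1 q3-x->q0 q3-y->q4 q4-x->q2 q4-y->q1

Let each state record the length of the longest suffix of the input read so far that is also a prefix of `yxxy`. q1 means the last symbol is `y`; q2 means the last 2 symbols are `yx`; q3 means the last 3 symbols are `yxx`; q4 means the last 4 symbols are `yxxy`. Accept only at q4, where the string currently ends in `yxxy`.
5 states suffice.
        x   y  
>  q0   q0  q1 
   q1   q2  q1 
   q2   q3  q1 
   q3   q0  q4 
 * q4   q2  q1 
(> = start, * = accepting)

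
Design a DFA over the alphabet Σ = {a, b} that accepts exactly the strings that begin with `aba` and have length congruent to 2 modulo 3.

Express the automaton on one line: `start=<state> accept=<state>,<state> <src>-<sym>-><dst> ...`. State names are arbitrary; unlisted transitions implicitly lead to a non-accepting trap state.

Build one automaton per condition and run them in lockstep. One (5 states) tracks whether the input so far still matches the prefix `aba`; the other (3 states) tracks the input length modulo 3. Each combined state is a pair, one component from each; accept when both components accept.
A 9-state machine:
        a   b  
>  s0   s1  s2 
   s1   s3  s4 
   s2   s3  s3 
   s3   s5  s5 
   s4   s6  s5 
   s5   s2  s2 
   s6   s7  s7 
   s7   s8  s8 
 * s8   s6  s6 
(> = start, * = accepting)

start=s0 accept=s8 s0-a->s1 s0-b->s2 s1-a->s3 s1-b->s4 s2-a->s3 s2-b->s3 s3-a->s5 s3-b->s5 s4-a->s6 s4-b->s5 s5-a->s2 s5-b->s2 s6-a->s7 s6-b->s7 s7-a->s8 s7-b->s8 s8-a->s6 s8-b->s6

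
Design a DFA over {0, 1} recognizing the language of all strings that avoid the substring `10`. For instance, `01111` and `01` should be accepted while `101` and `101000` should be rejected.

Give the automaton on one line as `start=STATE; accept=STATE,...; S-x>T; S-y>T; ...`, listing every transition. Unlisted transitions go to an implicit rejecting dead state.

Track partial matches of the forbidden pattern `10`. State q2 is a dead state reached once `10` has occurred; every other state accepts. q0 means no part of `10` is currently matched.
With 3 states:
        0   1  
>* q0   q0  q1 
 * q1   q2  q1 
   q2   q2  q2 
(> = start, * = accepting)

start=q0; accept=q0,q1; q0-0>q0; q0-1>q1; q1-0>q2; q1-1>q1; q2-0>q2; q2-1>q2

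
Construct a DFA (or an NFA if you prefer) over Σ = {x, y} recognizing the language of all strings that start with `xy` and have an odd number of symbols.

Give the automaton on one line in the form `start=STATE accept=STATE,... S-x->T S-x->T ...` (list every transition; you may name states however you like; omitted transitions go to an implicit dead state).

start=S0 accept=S4 S0-x->S1 S0-y->S2 S1-x->S2 S1-y->S3 S2-x->S2 S2-y->S2 S3-x->S4 S3-y->S4 S4-x->S3 S4-y->S3

Run two small machines in parallel and take their product. The first has 4 states tracking whether the input so far still matches the prefix `xy`; the second has 2 states tracking the input length modulo 2. A product state is a pair (one from each), accepting exactly when both do. After merging equivalent states the machine shrinks.
A 5-state machine:
        x   y  
>  S0   S1  S2 
   S1   S2  S3 
   S2   S2  S2 
   S3   S4  S4 
 * S4   S3  S3 
(> = start, * = accepting)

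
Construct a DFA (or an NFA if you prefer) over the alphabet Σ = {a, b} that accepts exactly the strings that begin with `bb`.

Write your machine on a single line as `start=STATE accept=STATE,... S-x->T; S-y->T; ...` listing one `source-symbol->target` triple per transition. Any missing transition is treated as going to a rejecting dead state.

start=q0; accept=q2; q0-a->q3; q0-b->q1; q1-a->q3; q1-b->q2; q2-a->q2; q2-b->q2; q3-a->q3; q3-b->q3

Check the first 2 symbols one by one: q0 through q1 record how many have matched `bb` so far; any wrong symbol goes to the dead state q3. After all 2 match we enter the accepting sink q2.
With 4 states:
        a   b  
>  q0   q3  q1 
   q1   q3  q2 
 * q2   q2  q2 
   q3   q3  q3 
(> = start, * = accepting)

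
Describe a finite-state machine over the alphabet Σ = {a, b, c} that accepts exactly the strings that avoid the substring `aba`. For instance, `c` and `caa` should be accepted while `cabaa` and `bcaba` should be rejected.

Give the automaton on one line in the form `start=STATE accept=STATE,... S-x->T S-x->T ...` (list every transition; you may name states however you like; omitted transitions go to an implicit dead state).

This is the complement of 'contains `aba`'. Use the same substring-matching states — q0 through q3 holding how much of `aba` has just been matched — but flip the accepting set: everything except the trap q3 accepts.
With 4 states:
        a   b   c  
>* q0   q1  q0  q0 
 * q1   q1  q2  q0 
 * q2   q3  q0  q0 
   q3   q3  q3  q3 
(> = start, * = accepting)

start=q0 accept=q0,q1,q2 q0-a->q1 q0-b->q0 q0-c->q0 q1-a->q1 q1-b->q2 q1-c->q0 q2-a->q3 q2-b->q0 q2-c->q0 q3-a->q3 q3-b->q3 q3-c->q3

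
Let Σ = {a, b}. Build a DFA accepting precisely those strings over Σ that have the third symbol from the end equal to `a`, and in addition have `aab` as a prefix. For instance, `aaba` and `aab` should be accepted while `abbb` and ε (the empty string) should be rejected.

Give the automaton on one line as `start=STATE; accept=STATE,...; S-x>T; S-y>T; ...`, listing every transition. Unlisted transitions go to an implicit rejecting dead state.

start=S0; accept=S8,S16,S17,S22; S0-a>S1; S0-b>S2; S1-a>S3; S1-b>S4; S2-a>S5; S2-b>S6; S3-a>S7; S3-b>S8; S4-a>S9; S4-b>S10; S5-a>S11; S5-b>S12; S6-a>S13; S6-b>S14; S7-a>S7; S7-b>S15; S8-a>S16; S8-b>S17; S9-a>S11; S9-b>S12; S10-a>S13; S10-b>S14; S11-a>S7; S11-b>S15; S12-a>S9; S12-b>S10; S13-a>S11; S13-b>S12; S14-a>S13; S14-b>S14; S15-a>S9; S15-b>S10; S16-a>S18; S16-b>S19; S17-a>S20; S17-b>S21; S18-a>S22; S18-b>S8; S19-a>S16; S19-b>S17; S20-a>S18; S20-b>S19; S21-a>S20; S21-b>S21; S22-a>S22; S22-b>S8

Handle the two conditions separately and then intersect. One (15 states) tracks the last 3 symbols read; the other (5 states) tracks whether the input so far still matches the prefix `aab`. Each combined state is a pair, one component from each; accept when both components accept.
          a    b  
>  S0     S1   S2 
   S1     S3   S4 
   S2     S5   S6 
   S3     S7   S8 
   S4     S9  S10 
   S5    S11  S12 
   S6    S13  S14 
   S7     S7  S15 
 * S8    S16  S17 
   S9    S11  S12 
   S10   S13  S14 
   S11    S7  S15 
   S12    S9  S10 
   S13   S11  S12 
   S14   S13  S14 
   S15    S9  S10 
 * S16   S18  S19 
 * S17   S20  S21 
   S18   S22   S8 
   S19   S16  S17 
   S20   S18  S19 
   S21   S20  S21 
 * S22   S22   S8 
(> = start, * = accepting)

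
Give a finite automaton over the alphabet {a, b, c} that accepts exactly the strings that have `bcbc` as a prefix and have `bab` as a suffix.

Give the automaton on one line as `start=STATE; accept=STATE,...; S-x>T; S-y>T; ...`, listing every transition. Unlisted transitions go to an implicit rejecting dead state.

Build one automaton per condition and run them in lockstep. One (6 states) tracks whether the input so far still matches the prefix `bcbc`; the other (4 states) tracks how much of the suffix `bab` has currently been matched. Each combined state is a pair, one component from each; accept when both components accept. After merging equivalent states the machine shrinks.
9 states suffice.
        a   b   c  
>  s0   s1  s2  s1 
   s1   s1  s1  s1 
   s2   s1  s1  s3 
   s3   s1  s4  s1 
   s4   s1  s1  s5 
   s5   s5  s6  s5 
   s6   s7  s6  s5 
   s7   s5  s8  s5 
 * s8   s7  s6  s5 
(> = start, * = accepting)

start=s0; accept=s8; s0-a>s1; s0-b>s2; s0-c>s1; s1-a>s1; s1-b>s1; s1-c>s1; s2-a>s1; s2-b>s1; s2-c>s3; s3-a>s1; s3-b>s4; s3-c>s1; s4-a>s1; s4-b>s1; s4-c>s5; s5-a>s5; s5-b>s6; s5-c>s5; s6-a>s7; s6-b>s6; s6-c>s5; s7-a>s5; s7-b>s8; s7-c>s5; s8-a>s7; s8-b>s6; s8-c>s5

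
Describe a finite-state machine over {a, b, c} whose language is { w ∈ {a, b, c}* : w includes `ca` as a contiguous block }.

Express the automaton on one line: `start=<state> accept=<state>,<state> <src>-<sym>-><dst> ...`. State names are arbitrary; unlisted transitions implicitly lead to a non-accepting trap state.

start=S0 accept=S2 S0-a->S0 S0-b->S0 S0-c->S1 S1-a->S2 S1-b->S0 S1-c->S1 S2-a->S2 S2-b->S2 S2-c->S2

States S0..S1 record the length of the longest prefix of `ca` that matches the current input suffix. Reaching S2 means `ca` has been seen, and we stay there forever. Accept from S2.
3 states suffice.
        a   b   c  
>  S0   S0  S0  S1 
   S1   S2  S0  S1 
 * S2   S2  S2  S2 
(> = start, * = accepting)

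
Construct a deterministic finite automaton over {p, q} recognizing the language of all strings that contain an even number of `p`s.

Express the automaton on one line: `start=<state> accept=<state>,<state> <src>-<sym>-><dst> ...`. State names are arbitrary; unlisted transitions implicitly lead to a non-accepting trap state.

start=s0 accept=s0 s0-p->s1 s0-q->s0 s1-p->s0 s1-q->s1

Keep the running count of `p`s modulo 2: each `p` advances along the cycle s0 → s1 → s0 while other symbols loop. Accept at s0.
With 2 states:
        p   q  
>* s0   s1  s0 
   s1   s0  s1 
(> = start, * = accepting)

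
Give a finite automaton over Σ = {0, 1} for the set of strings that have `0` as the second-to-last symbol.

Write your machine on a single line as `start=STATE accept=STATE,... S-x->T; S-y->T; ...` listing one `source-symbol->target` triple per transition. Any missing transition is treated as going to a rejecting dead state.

Because acceptance depends on a position counted from the end, the machine has to buffer the most recent 2 symbols. Make each state the string of the last up-to-2 symbols read; on input `x` shift the window left and append `x`. Accept when the buffered window has length 2 and begins with `0`.
7 states suffice.
        0   1  
>  S0   S1  S2 
   S1   S3  S4 
   S2   S5  S6 
 * S3   S3  S4 
 * S4   S5  S6 
   S5   S3  S4 
   S6   S5  S6 
(> = start, * = accepting)

start=S0; accept=S3,S4; S0-0->S1; S0-1->S2; S1-0->S3; S1-1->S4; S2-0->S5; S2-1->S6; S3-0->S3; S3-1->S4; S4-0->S5; S4-1->S6; S5-0->S3; S5-1->S4; S6-0->S5; S6-1->S6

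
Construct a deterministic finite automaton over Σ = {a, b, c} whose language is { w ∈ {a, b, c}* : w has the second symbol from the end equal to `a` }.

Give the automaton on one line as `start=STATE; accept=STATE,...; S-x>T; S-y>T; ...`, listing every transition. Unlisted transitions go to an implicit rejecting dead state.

Because acceptance depends on a position counted from the end, the machine has to buffer the most recent 2 symbols. Make each state the string of the last up-to-2 symbols read; on input `x` shift the window left and append `x`. Accept when the buffered window has length 2 and begins with `a`.
13 states suffice.
          a    b    c  
>  S0     S1   S2   S3 
   S1     S4   S5   S6 
   S2     S7   S8   S9 
   S3    S10  S11  S12 
 * S4     S4   S5   S6 
 * S5     S7   S8   S9 
 * S6    S10  S11  S12 
   S7     S4   S5   S6 
   S8     S7   S8   S9 
   S9    S10  S11  S12 
   S10    S4   S5   S6 
   S11    S7   S8   S9 
   S12   S10  S11  S12 
(> = start, * = accepting)

start=S0; accept=S4,S5,S6; S0-a>S1; S0-b>S2; S0-c>S3; S1-a>S4; S1-b>S5; S1-c>S6; S2-a>S7; S2-b>S8; S2-c>S9; S3-a>S10; S3-b>S11; S3-c>S12; S4-a>S4; S4-b>S5; S4-c>S6; S5-a>S7; S5-b>S8; S5-c>S9; S6-a>S10; S6-b>S11; S6-c>S12; S7-a>S4; S7-b>S5; S7-c>S6; S8-a>S7; S8-b>S8; S8-c>S9; S9-a>S10; S9-b>S11; S9-c>S12; S10-a>S4; S10-b>S5; S10-c>S6; S11-a>S7; S11-b>S8; S11-c>S9; S12-a>S10; S12-b>S11; S12-c>S12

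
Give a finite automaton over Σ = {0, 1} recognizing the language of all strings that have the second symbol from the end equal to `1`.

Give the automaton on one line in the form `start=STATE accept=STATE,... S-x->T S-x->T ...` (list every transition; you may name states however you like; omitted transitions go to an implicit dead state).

A DFA must remember the last 2 symbols (since which symbol is second-to-last isn't known until the input ends). Use one state per possible window of the last ≤2 symbols; accept from those whose window starts with `1`.
7 states suffice.
       0  1 
>  A   B  C 
   B   D  E 
   C   F  G 
   D   D  E 
   E   F  G 
 * F   D  E 
 * G   F  G 
(> = start, * = accepting)

start=A accept=F,G A-0->B A-1->C B-0->D B-1->E C-0->F C-1->G D-0->D D-1->E E-0->F E-1->G F-0->D F-1->E G-0->F G-1->G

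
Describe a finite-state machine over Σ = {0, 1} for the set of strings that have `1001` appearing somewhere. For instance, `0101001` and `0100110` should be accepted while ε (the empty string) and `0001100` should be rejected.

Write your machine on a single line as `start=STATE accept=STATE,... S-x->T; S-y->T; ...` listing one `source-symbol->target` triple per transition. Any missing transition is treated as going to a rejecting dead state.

start=q0; accept=q4; q0-0->q0; q0-1->q1; q1-0->q2; q1-1->q1; q2-0->q3; q2-1->q1; q3-0->q0; q3-1->q4; q4-0->q4; q4-1->q4

States q0..q3 record the length of the longest prefix of `1001` that matches the current input suffix. Reaching q4 means `1001` has been seen, and we stay there forever. Accept from q4.
A 5-state machine:
        0   1  
>  q0   q0  q1 
   q1   q2  q1 
   q2   q3  q1 
   q3   q0  q4 
 * q4   q4  q4 
(> = start, * = accepting)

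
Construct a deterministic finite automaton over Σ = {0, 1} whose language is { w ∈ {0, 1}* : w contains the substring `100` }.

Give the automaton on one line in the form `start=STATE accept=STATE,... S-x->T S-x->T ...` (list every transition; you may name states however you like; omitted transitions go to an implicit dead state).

start=q0 accept=q3 q0-0->q0 q0-1->q1 q1-0->q2 q1-1->q1 q2-0->q3 q2-1->q1 q3-0->q3 q3-1->q3

States q0..q2 record the length of the longest prefix of `100` that matches the current input suffix. Reaching q3 means `100` has been seen, and we stay there forever. Accept from q3.
        0   1  
>  q0   q0  q1 
   q1   q2  q1 
   q2   q3  q1 
 * q3   q3  q3 
(> = start, * = accepting)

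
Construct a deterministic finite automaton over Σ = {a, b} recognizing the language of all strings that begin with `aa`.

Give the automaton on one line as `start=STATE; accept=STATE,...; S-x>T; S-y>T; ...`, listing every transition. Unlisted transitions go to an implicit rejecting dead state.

Walk along `aa` while the input agrees: from q0 take `a` to q1, and so on. Any deviation drops to the rejecting sink q3. Once q2 is reached the prefix is confirmed and every continuation is accepted.
        a   b  
>  q0   q1  q3 
   q1   q2  q3 
 * q2   q2  q2 
   q3   q3  q3 
(> = start, * = accepting)

start=q0; accept=q2; q0-a>q1; q0-b>q3; q1-a>q2; q1-b>q3; q2-a>q2; q2-b>q2; q3-a>q3; q3-b>q3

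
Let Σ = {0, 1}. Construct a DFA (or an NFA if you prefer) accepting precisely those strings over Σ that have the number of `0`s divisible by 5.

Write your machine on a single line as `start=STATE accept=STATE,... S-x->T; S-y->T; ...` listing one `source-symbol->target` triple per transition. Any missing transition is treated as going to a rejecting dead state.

Keep the running count of `0`s modulo 5: each `0` advances along the cycle A → B → C → D → E → A while other symbols loop. Accept at A.
5 states suffice.
       0  1 
>* A   B  A 
   B   C  B 
   C   D  C 
   D   E  D 
   E   A  E 
(> = start, * = accepting)

start=A; accept=A; A-0->B; A-1->A; B-0->C; B-1->B; C-0->D; C-1->C; D-0->E; D-1->D; E-0->A; E-1->E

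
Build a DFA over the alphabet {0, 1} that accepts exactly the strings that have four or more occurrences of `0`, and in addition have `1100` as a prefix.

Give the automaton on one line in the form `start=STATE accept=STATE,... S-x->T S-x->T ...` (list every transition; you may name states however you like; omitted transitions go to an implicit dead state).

Build one automaton per condition and run them in lockstep. One (6 states) tracks the count of `0`s, saturating at 5; the other (6 states) tracks whether the input so far still matches the prefix `1100`. Each combined state is a pair, one component from each; accept when both components accept. Minimizing collapses redundant product states.
With 8 states:
        0   1  
>  S0   S1  S2 
   S1   S1  S1 
   S2   S1  S3 
   S3   S4  S1 
   S4   S5  S1 
   S5   S6  S5 
   S6   S7  S6 
 * S7   S7  S7 
(> = start, * = accepting)

start=S0 accept=S7 S0-0->S1 S0-1->S2 S1-0->S1 S1-1->S1 S2-0->S1 S2-1->S3 S3-0->S4 S3-1->S1 S4-0->S5 S4-1->S1 S5-0->S6 S5-1->S5 S6-0->S7 S6-1->S6 S7-0->S7 S7-1->S7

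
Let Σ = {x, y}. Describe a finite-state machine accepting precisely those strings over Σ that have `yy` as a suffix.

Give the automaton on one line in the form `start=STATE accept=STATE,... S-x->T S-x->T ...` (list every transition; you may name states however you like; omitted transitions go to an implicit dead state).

start=S0 accept=S2 S0-x->S0 S0-y->S1 S1-x->S0 S1-y->S2 S2-x->S0 S2-y->S2

Let each state record the length of the longest suffix of the input read so far that is also a prefix of `yy`. S1 means the last symbol is `y`; S2 means the last 2 symbols are `yy`. Accept only at S2, where the string currently ends in `yy`.
3 states suffice.
        x   y  
>  S0   S0  S1 
   S1   S0  S2 
 * S2   S0  S2 
(> = start, * = accepting)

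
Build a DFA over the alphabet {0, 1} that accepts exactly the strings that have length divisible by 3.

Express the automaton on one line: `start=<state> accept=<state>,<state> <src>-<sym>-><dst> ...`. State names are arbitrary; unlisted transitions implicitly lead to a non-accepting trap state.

Only the length mod 3 matters, so use a 3-cycle: from any state, every input symbol moves to the next state, wrapping q2 back to q0. Mark q0 accepting.
        0   1  
>* q0   q1  q1 
   q1   q2  q2 
   q2   q0  q0 
(> = start, * = accepting)

start=q0 accept=q0 q0-0->q1 q0-1->q1 q1-0->q2 q1-1->q2 q2-0->q0 q2-1->q0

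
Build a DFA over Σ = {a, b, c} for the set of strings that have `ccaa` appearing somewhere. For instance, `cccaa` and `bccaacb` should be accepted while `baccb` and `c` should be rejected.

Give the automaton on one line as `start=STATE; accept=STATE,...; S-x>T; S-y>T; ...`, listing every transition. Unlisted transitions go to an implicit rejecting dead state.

Track how much of `ccaa` has been matched so far: state q0 is no progress, q4 is the absorbing accept state reached once `ccaa` has occurred. Intermediate states record partial matches; on a mismatch, fall back to the longest reusable overlap.
5 states suffice.
        a   b   c  
>  q0   q0  q0  q1 
   q1   q0  q0  q2 
   q2   q3  q0  q2 
   q3   q4  q0  q1 
 * q4   q4  q4  q4 
(> = start, * = accepting)

start=q0; accept=q4; q0-a>q0; q0-b>q0; q0-c>q1; q1-a>q0; q1-b>q0; q1-c>q2; q2-a>q3; q2-b>q0; q2-c>q2; q3-a>q4; q3-b>q0; q3-c>q1; q4-a>q4; q4-b>q4; q4-c>q4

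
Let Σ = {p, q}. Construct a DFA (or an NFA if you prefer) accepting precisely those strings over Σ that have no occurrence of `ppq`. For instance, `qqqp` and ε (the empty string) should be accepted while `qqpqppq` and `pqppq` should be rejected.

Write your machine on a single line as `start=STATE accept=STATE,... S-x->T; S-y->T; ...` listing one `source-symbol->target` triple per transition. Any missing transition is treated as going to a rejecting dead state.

Track partial matches of the forbidden pattern `ppq`. State s3 is a dead state reached once `ppq` has occurred; every other state accepts. s0 means no part of `ppq` is currently matched.
        p   q  
>* s0   s1  s0 
 * s1   s2  s0 
 * s2   s2  s3 
   s3   s3  s3 
(> = start, * = accepting)

start=s0; accept=s0,s1,s2; s0-p->s1; s0-q->s0; s1-p->s2; s1-q->s0; s2-p->s2; s2-q->s3; s3-p->s3; s3-q->s3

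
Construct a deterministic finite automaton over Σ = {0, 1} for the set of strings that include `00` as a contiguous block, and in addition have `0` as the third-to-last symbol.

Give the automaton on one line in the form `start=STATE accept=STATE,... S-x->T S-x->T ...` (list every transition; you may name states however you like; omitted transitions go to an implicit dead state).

start=q0 accept=q3,q4,q5,q6 q0-0->q1 q0-1->q0 q1-0->q2 q1-1->q0 q2-0->q3 q2-1->q4 q3-0->q3 q3-1->q4 q4-0->q5 q4-1->q6 q5-0->q2 q5-1->q7 q6-0->q8 q6-1->q9 q7-0->q5 q7-1->q6 q8-0->q2 q8-1->q7 q9-0->q8 q9-1->q9

Handle the two conditions separately and then intersect. One (3 states) tracks whether and how much of `00` has been seen; the other (15 states) tracks the last 3 symbols read. Each combined state is a pair, one component from each; accept when both components accept. Minimizing collapses redundant product states.
With 10 states:
        0   1  
>  q0   q1  q0 
   q1   q2  q0 
   q2   q3  q4 
 * q3   q3  q4 
 * q4   q5  q6 
 * q5   q2  q7 
 * q6   q8  q9 
   q7   q5  q6 
   q8   q2  q7 
   q9   q8  q9 
(> = start, * = accepting)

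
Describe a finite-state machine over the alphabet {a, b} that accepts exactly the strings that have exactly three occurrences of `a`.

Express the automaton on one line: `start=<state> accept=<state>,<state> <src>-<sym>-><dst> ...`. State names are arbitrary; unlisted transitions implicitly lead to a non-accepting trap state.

start=S0 accept=S3 S0-a->S1 S0-b->S0 S1-a->S2 S1-b->S1 S2-a->S3 S2-b->S2 S3-a->S4 S3-b->S3 S4-a->S4 S4-b->S4

Only the number of `a`s matters, and only up to 4. Make a chain S0 → S1 → S2 → S3 → S4 advanced by each `a` (with S4 absorbing); every other symbol self-loops. The accepting set is {S3}.
With 5 states:
        a   b  
>  S0   S1  S0 
   S1   S2  S1 
   S2   S3  S2 
 * S3   S4  S3 
   S4   S4  S4 
(> = start, * = accepting)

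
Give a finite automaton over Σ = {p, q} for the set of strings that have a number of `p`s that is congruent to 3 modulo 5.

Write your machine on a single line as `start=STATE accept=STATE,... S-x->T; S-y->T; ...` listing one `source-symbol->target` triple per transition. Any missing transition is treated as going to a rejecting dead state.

start=s0; accept=s3; s0-p->s1; s0-q->s0; s1-p->s2; s1-q->s1; s2-p->s3; s2-q->s2; s3-p->s4; s3-q->s3; s4-p->s0; s4-q->s4

Keep the running count of `p`s modulo 5: each `p` advances along the cycle s0 → s1 → s2 → s3 → s4 → s0 while other symbols loop. Accept at s3.
5 states suffice.
        p   q  
>  s0   s1  s0 
   s1   s2  s1 
   s2   s3  s2 
 * s3   s4  s3 
   s4   s0  s4 
(> = start, * = accepting)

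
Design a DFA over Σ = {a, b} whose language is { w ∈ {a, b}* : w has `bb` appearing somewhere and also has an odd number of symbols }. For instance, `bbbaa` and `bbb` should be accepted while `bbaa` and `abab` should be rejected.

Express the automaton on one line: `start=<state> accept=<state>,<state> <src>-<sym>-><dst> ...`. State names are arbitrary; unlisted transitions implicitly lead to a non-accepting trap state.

start=q0 accept=q5 q0-a->q1 q0-b->q2 q1-a->q0 q1-b->q3 q2-a->q0 q2-b->q4 q3-a->q1 q3-b->q5 q4-a->q5 q4-b->q5 q5-a->q4 q5-b->q4

Handle the two conditions separately and then intersect. The first has 3 states tracking whether and how much of `bb` has been seen; the second has 2 states tracking the input length modulo 2. A product state is a pair (one from each), accepting exactly when both do.
        a   b  
>  q0   q1  q2 
   q1   q0  q3 
   q2   q0  q4 
   q3   q1  q5 
   q4   q5  q5 
 * q5   q4  q4 
(> = start, * = accepting)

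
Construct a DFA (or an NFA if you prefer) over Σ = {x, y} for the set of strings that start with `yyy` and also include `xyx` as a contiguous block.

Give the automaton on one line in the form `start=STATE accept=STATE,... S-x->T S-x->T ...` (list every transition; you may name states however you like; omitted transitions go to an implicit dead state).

Run two small machines in parallel and take their product. The first has 5 states tracking whether the input so far still matches the prefix `yyy`; the second has 4 states tracking whether and how much of `xyx` has been seen. A product state is a pair (one from each), accepting exactly when both do. Minimizing collapses redundant product states.
An 8-state machine:
        x   y  
>  q0   q1  q2 
   q1   q1  q1 
   q2   q1  q3 
   q3   q1  q4 
   q4   q5  q4 
   q5   q5  q6 
   q6   q7  q4 
 * q7   q7  q7 
(> = start, * = accepting)

start=q0 accept=q7 q0-x->q1 q0-y->q2 q1-x->q1 q1-y->q1 q2-x->q1 q2-y->q3 q3-x->q1 q3-y->q4 q4-x->q5 q4-y->q4 q5-x->q5 q5-y->q6 q6-x->q7 q6-y->q4 q7-x->q7 q7-y->q7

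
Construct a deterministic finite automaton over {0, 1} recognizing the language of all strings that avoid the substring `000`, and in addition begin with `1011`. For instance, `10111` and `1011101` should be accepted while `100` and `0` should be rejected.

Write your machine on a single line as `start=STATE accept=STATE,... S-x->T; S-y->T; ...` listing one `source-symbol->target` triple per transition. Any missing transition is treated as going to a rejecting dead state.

Build one automaton per condition and run them in lockstep. One (4 states) tracks partial matches of the forbidden pattern `000`; the other (6 states) tracks whether the input so far still matches the prefix `1011`. Each combined state is a pair, one component from each; accept when both components accept. Equivalent product states are then merged.
An 8-state machine:
       0  1 
>  A   B  C 
   B   B  B 
   C   D  B 
   D   B  E 
   E   B  F 
 * F   G  F 
 * G   H  F 
 * H   B  F 
(> = start, * = accepting)

start=A; accept=F,G,H; A-0->B; A-1->C; B-0->B; B-1->B; C-0->D; C-1->B; D-0->B; D-1->E; E-0->B; E-1->F; F-0->G; F-1->F; G-0->H; G-1->F; H-0->B; H-1->F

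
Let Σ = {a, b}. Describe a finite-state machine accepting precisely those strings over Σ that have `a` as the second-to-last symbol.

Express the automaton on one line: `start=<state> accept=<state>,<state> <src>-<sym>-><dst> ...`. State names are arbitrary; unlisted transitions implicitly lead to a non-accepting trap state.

start=q0 accept=q3,q4 q0-a->q1 q0-b->q2 q1-a->q3 q1-b->q4 q2-a->q5 q2-b->q6 q3-a->q3 q3-b->q4 q4-a->q5 q4-b->q6 q5-a->q3 q5-b->q4 q6-a->q5 q6-b->q6

A DFA must remember the last 2 symbols (since which symbol is second-to-last isn't known until the input ends). Use one state per possible window of the last ≤2 symbols; accept from those whose window starts with `a`.
With 7 states:
        a   b  
>  q0   q1  q2 
   q1   q3  q4 
   q2   q5  q6 
 * q3   q3  q4 
 * q4   q5  q6 
   q5   q3  q4 
   q6   q5  q6 
(> = start, * = accepting)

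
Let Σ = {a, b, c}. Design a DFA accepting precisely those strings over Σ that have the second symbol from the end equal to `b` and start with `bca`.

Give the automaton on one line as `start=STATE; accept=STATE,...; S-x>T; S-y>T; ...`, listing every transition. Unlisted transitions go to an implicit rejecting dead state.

start=q0; accept=q6,q7; q0-a>q1; q0-b>q2; q0-c>q1; q1-a>q1; q1-b>q1; q1-c>q1; q2-a>q1; q2-b>q1; q2-c>q3; q3-a>q4; q3-b>q1; q3-c>q1; q4-a>q4; q4-b>q5; q4-c>q4; q5-a>q6; q5-b>q7; q5-c>q6; q6-a>q4; q6-b>q5; q6-c>q4; q7-a>q6; q7-b>q7; q7-c>q6

Handle the two conditions separately and then intersect. The first has 13 states tracking the last 2 symbols read; the second has 5 states tracking whether the input so far still matches the prefix `bca`. A product state is a pair (one from each), accepting exactly when both do. After merging equivalent states the machine shrinks.
        a   b   c  
>  q0   q1  q2  q1 
   q1   q1  q1  q1 
   q2   q1  q1  q3 
   q3   q4  q1  q1 
   q4   q4  q5  q4 
   q5   q6  q7  q6 
 * q6   q4  q5  q4 
 * q7   q6  q7  q6 
(> = start, * = accepting)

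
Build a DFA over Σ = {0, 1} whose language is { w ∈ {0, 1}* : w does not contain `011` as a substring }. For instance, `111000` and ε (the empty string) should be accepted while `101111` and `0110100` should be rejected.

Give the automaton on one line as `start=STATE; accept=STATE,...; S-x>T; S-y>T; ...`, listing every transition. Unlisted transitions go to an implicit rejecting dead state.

Track partial matches of the forbidden pattern `011`. State D is a dead state reached once `011` has occurred; every other state accepts. A means no part of `011` is currently matched.
       0  1 
>* A   B  A 
 * B   B  C 
 * C   B  D 
   D   D  D 
(> = start, * = accepting)

start=A; accept=A,B,C; A-0>B; A-1>A; B-0>B; B-1>C; C-0>B; C-1>D; D-0>D; D-1>D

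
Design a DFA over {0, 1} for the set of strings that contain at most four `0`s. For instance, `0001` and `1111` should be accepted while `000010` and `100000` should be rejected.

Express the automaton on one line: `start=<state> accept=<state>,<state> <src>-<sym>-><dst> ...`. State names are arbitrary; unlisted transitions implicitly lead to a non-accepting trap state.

Only the number of `0`s matters, and only up to 5. Make a chain s0 → s1 → s2 → s3 → s4 → s5 advanced by each `0` (with s5 absorbing); every other symbol self-loops. The accepting set is {s0, s1, s2, s3, s4}.
A 6-state machine:
        0   1  
>* s0   s1  s0 
 * s1   s2  s1 
 * s2   s3  s2 
 * s3   s4  s3 
 * s4   s5  s4 
   s5   s5  s5 
(> = start, * = accepting)

start=s0 accept=s0,s1,s2,s3,s4 s0-0->s1 s0-1->s0 s1-0->s2 s1-1->s1 s2-0->s3 s2-1->s2 s3-0->s4 s3-1->s3 s4-0->s5 s4-1->s4 s5-0->s5 s5-1->s5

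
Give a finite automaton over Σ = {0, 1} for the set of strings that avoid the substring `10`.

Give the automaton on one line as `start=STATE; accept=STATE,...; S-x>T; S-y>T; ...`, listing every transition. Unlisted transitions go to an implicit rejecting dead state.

start=q0; accept=q0,q1; q0-0>q0; q0-1>q1; q1-0>q2; q1-1>q1; q2-0>q2; q2-1>q2

Track partial matches of the forbidden pattern `10`. State q2 is a dead state reached once `10` has occurred; every other state accepts. q0 means no part of `10` is currently matched.
        0   1  
>* q0   q0  q1 
 * q1   q2  q1 
   q2   q2  q2 
(> = start, * = accepting)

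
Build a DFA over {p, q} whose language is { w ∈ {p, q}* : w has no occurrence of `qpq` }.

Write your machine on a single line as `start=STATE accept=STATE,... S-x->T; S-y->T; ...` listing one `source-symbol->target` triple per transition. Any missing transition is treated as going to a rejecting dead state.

start=s0; accept=s0,s1,s2; s0-p->s0; s0-q->s1; s1-p->s2; s1-q->s1; s2-p->s0; s2-q->s3; s3-p->s3; s3-q->s3

Track partial matches of the forbidden pattern `qpq`. State s3 is a dead state reached once `qpq` has occurred; every other state accepts. s0 means no part of `qpq` is currently matched.
With 4 states:
        p   q  
>* s0   s0  s1 
 * s1   s2  s1 
 * s2   s0  s3 
   s3   s3  s3 
(> = start, * = accepting)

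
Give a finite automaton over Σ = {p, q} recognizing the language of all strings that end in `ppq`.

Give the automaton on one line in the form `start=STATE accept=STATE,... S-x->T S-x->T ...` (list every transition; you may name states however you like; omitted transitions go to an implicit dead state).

Remember how much of `ppq` the current input suffix matches. State A means no match yet; B means the last symbol is `p`; C means the last 2 symbols are `pp`; D means the last 3 symbols are `ppq`. Only D accepts. On a mismatch, fall back to the longest proper suffix that is still a prefix of `ppq`.
4 states suffice.
       p  q 
>  A   B  A 
   B   C  A 
   C   C  D 
 * D   B  A 
(> = start, * = accepting)

start=A accept=D A-p->B A-q->A B-p->C B-q->A C-p->C C-q->D D-p->B D-q->A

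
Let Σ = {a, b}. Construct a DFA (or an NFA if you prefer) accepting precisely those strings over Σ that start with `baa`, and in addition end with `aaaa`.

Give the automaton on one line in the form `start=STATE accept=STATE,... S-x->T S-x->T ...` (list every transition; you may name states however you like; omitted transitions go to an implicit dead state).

Build one automaton per condition and run them in lockstep. The first has 5 states tracking whether the input so far still matches the prefix `baa`; the second has 5 states tracking how much of the suffix `aaaa` has currently been matched. A product state is a pair (one from each), accepting exactly when both do.
13 states suffice.
          a    b  
>  s0     s1   s2 
   s1     s3   s4 
   s2     s5   s4 
   s3     s6   s4 
   s4     s1   s4 
   s5     s7   s4 
   s6     s8   s4 
   s7     s9  s10 
   s8     s8   s4 
   s9    s11  s10 
   s10   s12  s10 
 * s11   s11  s10 
   s12    s7  s10 
(> = start, * = accepting)

start=s0 accept=s11 s0-a->s1 s0-b->s2 s1-a->s3 s1-b->s4 s2-a->s5 s2-b->s4 s3-a->s6 s3-b->s4 s4-a->s1 s4-b->s4 s5-a->s7 s5-b->s4 s6-a->s8 s6-b->s4 s7-a->s9 s7-b->s10 s8-a->s8 s8-b->s4 s9-a->s11 s9-b->s10 s10-a->s12 s10-b->s10 s11-a->s11 s11-b->s10 s12-a->s7 s12-b->s10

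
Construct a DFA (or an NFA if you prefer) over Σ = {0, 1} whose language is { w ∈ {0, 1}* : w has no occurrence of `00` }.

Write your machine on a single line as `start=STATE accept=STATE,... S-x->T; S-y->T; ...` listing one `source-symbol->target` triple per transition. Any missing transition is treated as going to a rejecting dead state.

start=q0; accept=q0,q1; q0-0->q1; q0-1->q0; q1-0->q2; q1-1->q0; q2-0->q2; q2-1->q2

This is the complement of 'contains `00`'. Use the same substring-matching states — q0 through q2 holding how much of `00` has just been matched — but flip the accepting set: everything except the trap q2 accepts.
With 3 states:
        0   1  
>* q0   q1  q0 
 * q1   q2  q0 
   q2   q2  q2 
(> = start, * = accepting)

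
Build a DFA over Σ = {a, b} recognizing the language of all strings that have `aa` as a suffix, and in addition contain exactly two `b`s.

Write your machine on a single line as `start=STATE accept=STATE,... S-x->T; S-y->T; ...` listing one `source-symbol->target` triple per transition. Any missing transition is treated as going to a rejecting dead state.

Handle the two conditions separately and then intersect. One (3 states) tracks how much of the suffix `aa` has currently been matched; the other (4 states) tracks the count of `b`s, saturating at 3. Each combined state is a pair, one component from each; accept when both components accept. Equivalent product states are then merged.
        a   b  
>  s0   s0  s1 
   s1   s1  s2 
   s2   s3  s4 
   s3   s5  s4 
   s4   s4  s4 
 * s5   s5  s4 
(> = start, * = accepting)

start=s0; accept=s5; s0-a->s0; s0-b->s1; s1-a->s1; s1-b->s2; s2-a->s3; s2-b->s4; s3-a->s5; s3-b->s4; s4-a->s4; s4-b->s4; s5-a->s5; s5-b->s4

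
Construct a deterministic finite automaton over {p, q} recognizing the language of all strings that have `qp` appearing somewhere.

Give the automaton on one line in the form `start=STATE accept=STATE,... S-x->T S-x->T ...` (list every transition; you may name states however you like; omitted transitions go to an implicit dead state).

start=A accept=C A-p->A A-q->B B-p->C B-q->B C-p->C C-q->C

Track how much of `qp` has been matched so far: state A is no progress, C is the absorbing accept state reached once `qp` has occurred. Intermediate states record partial matches; on a mismatch, fall back to the longest reusable overlap.
3 states suffice.
       p  q 
>  A   A  B 
   B   C  B 
 * C   C  C 
(> = start, * = accepting)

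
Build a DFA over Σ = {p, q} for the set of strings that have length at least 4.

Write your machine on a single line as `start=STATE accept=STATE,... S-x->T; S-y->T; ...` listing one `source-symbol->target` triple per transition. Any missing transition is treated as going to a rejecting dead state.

start=s0; accept=s4,s5; s0-p->s1; s0-q->s1; s1-p->s2; s1-q->s2; s2-p->s3; s2-q->s3; s3-p->s4; s3-q->s4; s4-p->s5; s4-q->s5; s5-p->s5; s5-q->s5

We only need to distinguish lengths 0, 1, …, 4, and '>4'. Chain s0 → s1 → s2 → s3 → s4 → s5 on every symbol, with s5 looping. Accepting states: {s4, s5}.
A 6-state machine:
        p   q  
>  s0   s1  s1 
   s1   s2  s2 
   s2   s3  s3 
   s3   s4  s4 
 * s4   s5  s5 
 * s5   s5  s5 
(> = start, * = accepting)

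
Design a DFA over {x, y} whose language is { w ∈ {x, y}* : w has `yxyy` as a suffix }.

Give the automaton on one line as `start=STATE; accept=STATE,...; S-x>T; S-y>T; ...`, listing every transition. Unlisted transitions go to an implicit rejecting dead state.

start=q0; accept=q4; q0-x>q0; q0-y>q1; q1-x>q2; q1-y>q1; q2-x>q0; q2-y>q3; q3-x>q2; q3-y>q4; q4-x>q2; q4-y>q1

Remember how much of `yxyy` the current input suffix matches. State q0 means no match yet; q1 means the last symbol is `y`; q2 means the last 2 symbols are `yx`; q3 means the last 3 symbols are `yxy`; q4 means the last 4 symbols are `yxyy`. Only q4 accepts. On a mismatch, fall back to the longest proper suffix that is still a prefix of `yxyy`.
With 5 states:
        x   y  
>  q0   q0  q1 
   q1   q2  q1 
   q2   q0  q3 
   q3   q2  q4 
 * q4   q2  q1 
(> = start, * = accepting)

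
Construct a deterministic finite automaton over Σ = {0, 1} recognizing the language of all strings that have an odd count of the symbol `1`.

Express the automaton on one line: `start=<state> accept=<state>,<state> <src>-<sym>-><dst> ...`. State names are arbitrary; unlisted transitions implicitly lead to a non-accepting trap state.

start=q0 accept=q1 q0-0->q0 q0-1->q1 q1-0->q1 q1-1->q0

The only thing that matters is how many `1`s have appeared, reduced mod 2. Use one state per residue: q0 for 0, …, q1 for 1. Reading `1` moves to the next residue; anything else stays put. q1 is accepting.
        0   1  
>  q0   q0  q1 
 * q1   q1  q0 
(> = start, * = accepting)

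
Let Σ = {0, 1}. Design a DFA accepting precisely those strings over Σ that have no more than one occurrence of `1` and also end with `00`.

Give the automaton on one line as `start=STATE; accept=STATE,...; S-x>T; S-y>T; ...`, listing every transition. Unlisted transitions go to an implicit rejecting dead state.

start=A; accept=D,G; A-0>B; A-1>C; B-0>D; B-1>C; C-0>E; C-1>F; D-0>D; D-1>C; E-0>G; E-1>F; F-0>H; F-1>F; G-0>G; G-1>F; H-0>I; H-1>F; I-0>I; I-1>F

Handle the two conditions separately and then intersect. The first has 3 states tracking the count of `1`s, saturating at 2; the second has 3 states tracking how much of the suffix `00` has currently been matched. A product state is a pair (one from each), accepting exactly when both do.
       0  1 
>  A   B  C 
   B   D  C 
   C   E  F 
 * D   D  C 
   E   G  F 
   F   H  F 
 * G   G  F 
   H   I  F 
   I   I  F 
(> = start, * = accepting)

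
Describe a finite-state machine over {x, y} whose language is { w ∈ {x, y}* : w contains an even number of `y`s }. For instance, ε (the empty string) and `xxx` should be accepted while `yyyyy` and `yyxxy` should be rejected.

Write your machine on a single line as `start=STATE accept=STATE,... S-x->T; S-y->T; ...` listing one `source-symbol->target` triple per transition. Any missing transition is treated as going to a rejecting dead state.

Keep the running count of `y`s modulo 2: each `y` advances along the cycle s0 → s1 → s0 while other symbols loop. Accept at s0.
        x   y  
>* s0   s0  s1 
   s1   s1  s0 
(> = start, * = accepting)

start=s0; accept=s0; s0-x->s0; s0-y->s1; s1-x->s1; s1-y->s0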